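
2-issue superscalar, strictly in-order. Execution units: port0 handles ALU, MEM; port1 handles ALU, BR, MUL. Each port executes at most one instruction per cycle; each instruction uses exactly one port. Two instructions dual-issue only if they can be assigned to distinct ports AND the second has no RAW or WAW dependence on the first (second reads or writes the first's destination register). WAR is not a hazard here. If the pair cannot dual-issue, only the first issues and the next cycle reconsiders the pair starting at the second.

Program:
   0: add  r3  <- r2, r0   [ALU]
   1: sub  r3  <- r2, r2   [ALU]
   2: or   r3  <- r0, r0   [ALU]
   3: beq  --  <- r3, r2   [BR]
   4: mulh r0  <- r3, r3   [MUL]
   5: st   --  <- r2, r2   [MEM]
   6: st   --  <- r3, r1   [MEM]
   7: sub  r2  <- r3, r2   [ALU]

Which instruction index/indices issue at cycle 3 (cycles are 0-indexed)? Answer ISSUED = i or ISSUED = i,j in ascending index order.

ISSUED = 3

c0: i0 add.ALU  WAW r3
c1: i1 sub.ALU  WAW r3
c2: i2 or.ALU  RAW r3
c3: i3 beq.BR  no-port BR/MUL
c4: i4,i5 mulh.MUL;st.MEM  dual
c5: i6,i7 st.MEM;sub.ALU  dual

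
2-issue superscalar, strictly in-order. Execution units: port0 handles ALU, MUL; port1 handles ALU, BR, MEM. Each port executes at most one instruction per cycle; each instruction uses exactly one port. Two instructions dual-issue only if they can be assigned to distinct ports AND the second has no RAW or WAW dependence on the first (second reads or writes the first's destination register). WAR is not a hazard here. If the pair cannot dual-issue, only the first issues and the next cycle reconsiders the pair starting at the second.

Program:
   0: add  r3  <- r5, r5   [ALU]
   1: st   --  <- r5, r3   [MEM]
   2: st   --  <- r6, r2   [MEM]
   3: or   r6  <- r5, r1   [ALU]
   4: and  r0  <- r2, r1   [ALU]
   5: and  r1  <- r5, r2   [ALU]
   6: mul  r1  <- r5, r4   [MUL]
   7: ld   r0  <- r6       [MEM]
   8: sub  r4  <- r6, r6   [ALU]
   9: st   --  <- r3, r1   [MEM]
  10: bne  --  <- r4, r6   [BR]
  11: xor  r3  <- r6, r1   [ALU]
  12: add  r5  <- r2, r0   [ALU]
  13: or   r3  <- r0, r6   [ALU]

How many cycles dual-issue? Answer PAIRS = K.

  cy0 -> i0 (add) RAW r3
  cy1 -> i1 (st) no-port MEM/MEM
  cy2 -> i2+i3 (st or) 2-wide
  cy3 -> i4+i5 (and and) 2-wide
  cy4 -> i6+i7 (mul ld) 2-wide
  cy5 -> i8+i9 (sub st) 2-wide
  cy6 -> i10+i11 (bne xor) 2-wide
  cy7 -> i12+i13 (add or) 2-wide

PAIRS = 6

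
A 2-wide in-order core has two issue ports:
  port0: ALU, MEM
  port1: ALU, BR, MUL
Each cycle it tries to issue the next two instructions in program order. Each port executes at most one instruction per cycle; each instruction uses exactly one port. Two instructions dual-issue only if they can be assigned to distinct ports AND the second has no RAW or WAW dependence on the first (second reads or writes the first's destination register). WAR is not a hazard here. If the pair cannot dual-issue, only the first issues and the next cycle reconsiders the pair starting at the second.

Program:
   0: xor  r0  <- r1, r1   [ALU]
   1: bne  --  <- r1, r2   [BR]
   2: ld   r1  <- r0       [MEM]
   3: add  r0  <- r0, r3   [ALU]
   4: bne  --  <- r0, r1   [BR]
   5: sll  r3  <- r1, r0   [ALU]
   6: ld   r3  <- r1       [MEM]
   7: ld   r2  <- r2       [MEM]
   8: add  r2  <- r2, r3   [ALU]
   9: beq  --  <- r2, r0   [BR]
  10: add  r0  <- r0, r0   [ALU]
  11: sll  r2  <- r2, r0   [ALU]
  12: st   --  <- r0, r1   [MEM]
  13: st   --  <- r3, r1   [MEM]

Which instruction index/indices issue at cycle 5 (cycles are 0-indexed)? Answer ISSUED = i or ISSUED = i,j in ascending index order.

ISSUED = 8

  cy0 -> i0&i1 (xor+bne) dual
  cy1 -> i2&i3 (ld+add) dual
  cy2 -> i4&i5 (bne+sll) dual
  cy3 -> i6 (ld) no-port MEM/MEM
  cy4 -> i7 (ld) RAW+WAW r2
  cy5 -> i8 (add) RAW r2
  cy6 -> i9&i10 (beq+add) dual
  cy7 -> i11&i12 (sll+st) dual
  cy8 -> i13 (st) tail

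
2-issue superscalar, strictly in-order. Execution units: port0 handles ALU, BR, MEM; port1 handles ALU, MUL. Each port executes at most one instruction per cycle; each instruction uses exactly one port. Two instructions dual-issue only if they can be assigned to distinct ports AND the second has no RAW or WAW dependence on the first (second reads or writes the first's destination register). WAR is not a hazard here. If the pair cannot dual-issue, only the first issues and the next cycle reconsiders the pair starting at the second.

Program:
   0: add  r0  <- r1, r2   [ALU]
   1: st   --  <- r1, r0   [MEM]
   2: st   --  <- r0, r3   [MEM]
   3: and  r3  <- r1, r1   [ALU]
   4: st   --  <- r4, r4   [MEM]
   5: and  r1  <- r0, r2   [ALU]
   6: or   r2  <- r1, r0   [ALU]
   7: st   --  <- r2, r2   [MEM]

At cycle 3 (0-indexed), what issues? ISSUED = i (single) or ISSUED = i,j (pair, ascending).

ISSUED = 4,5

0. add.ALU @i0  | RAW r0
1. st.MEM @i1  | no-port MEM/MEM
2. st.MEM/and.ALU @i2/i3  | 2-wide
3. st.MEM/and.ALU @i4/i5  | 2-wide
4. or.ALU @i6  | RAW r2
5. st.MEM @i7  | tail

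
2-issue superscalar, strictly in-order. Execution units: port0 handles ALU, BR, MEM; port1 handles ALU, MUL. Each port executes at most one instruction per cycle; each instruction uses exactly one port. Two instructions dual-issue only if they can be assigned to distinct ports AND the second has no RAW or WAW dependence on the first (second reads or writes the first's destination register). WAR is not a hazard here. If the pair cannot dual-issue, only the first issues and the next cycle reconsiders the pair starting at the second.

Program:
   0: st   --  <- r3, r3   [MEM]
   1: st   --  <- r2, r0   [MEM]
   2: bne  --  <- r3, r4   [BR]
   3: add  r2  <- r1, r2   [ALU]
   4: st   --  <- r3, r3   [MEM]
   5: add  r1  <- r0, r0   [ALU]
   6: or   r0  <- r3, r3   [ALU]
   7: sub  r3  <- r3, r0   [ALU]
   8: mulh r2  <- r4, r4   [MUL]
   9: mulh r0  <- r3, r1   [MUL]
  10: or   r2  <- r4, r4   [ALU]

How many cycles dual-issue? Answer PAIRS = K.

  cy0 -> i0 (st) no-port MEM/MEM
  cy1 -> i1 (st) no-port MEM/BR
  cy2 -> i2,i3 (bne/add) dual
  cy3 -> i4,i5 (st/add) dual
  cy4 -> i6 (or) RAW r0
  cy5 -> i7,i8 (sub/mulh) dual
  cy6 -> i9,i10 (mulh/or) dual

PAIRS = 4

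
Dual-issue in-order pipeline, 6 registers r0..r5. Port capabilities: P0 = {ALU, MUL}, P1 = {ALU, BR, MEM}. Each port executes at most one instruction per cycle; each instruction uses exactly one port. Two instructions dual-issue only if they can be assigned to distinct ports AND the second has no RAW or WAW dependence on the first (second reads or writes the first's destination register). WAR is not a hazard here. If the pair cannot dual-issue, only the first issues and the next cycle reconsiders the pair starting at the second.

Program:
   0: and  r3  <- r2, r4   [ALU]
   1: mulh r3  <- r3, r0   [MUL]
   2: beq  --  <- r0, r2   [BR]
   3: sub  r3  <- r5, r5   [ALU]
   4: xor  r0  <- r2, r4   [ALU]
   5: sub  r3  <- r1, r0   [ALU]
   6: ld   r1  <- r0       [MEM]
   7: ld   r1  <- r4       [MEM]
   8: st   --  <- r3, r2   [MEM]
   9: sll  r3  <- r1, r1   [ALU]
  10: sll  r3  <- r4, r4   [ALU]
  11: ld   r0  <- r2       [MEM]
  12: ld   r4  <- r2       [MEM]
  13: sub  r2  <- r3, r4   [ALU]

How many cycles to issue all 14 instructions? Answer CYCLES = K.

0. and @i0  | RAW+WAW r3
1. mulh/beq @i1+i2  | dual
2. sub/xor @i3+i4  | dual
3. sub/ld @i5+i6  | dual
4. ld @i7  | no-port MEM/MEM
5. st/sll @i8+i9  | dual
6. sll/ld @i10+i11  | dual
7. ld @i12  | RAW r4
8. sub @i13  | tail

CYCLES = 9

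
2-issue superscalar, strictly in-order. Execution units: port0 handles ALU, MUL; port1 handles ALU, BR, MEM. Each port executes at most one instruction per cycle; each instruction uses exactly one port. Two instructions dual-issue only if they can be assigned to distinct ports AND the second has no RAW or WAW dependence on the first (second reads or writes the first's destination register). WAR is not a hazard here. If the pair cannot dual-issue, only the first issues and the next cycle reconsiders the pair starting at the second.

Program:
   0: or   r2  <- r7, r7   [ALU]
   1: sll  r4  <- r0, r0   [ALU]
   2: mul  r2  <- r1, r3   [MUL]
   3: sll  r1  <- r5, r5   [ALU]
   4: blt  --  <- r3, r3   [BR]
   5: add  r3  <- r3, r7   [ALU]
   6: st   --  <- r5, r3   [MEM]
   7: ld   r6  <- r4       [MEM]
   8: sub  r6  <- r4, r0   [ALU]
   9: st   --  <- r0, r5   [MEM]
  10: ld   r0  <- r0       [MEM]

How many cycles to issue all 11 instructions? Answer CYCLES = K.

CYCLES = 7

0. or/sll @i0+i1  | 2-wide
1. mul/sll @i2+i3  | 2-wide
2. blt/add @i4+i5  | 2-wide
3. st @i6  | no-port MEM/MEM
4. ld @i7  | WAW r6
5. sub/st @i8+i9  | 2-wide
6. ld @i10  | tail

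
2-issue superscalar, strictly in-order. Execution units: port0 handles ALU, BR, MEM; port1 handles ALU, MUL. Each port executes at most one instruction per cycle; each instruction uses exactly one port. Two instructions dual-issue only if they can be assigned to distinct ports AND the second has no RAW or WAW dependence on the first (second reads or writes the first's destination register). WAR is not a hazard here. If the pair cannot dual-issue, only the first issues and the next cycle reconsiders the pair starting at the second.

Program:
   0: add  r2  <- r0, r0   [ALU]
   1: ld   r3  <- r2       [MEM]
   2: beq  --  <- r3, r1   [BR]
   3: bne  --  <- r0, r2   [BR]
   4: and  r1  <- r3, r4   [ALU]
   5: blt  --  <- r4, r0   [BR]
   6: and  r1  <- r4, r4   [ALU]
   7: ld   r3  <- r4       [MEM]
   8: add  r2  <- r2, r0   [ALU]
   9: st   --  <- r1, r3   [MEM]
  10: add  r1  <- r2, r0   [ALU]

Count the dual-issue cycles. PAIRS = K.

PAIRS = 4

t=0 i0:add.ALU ; RAW r2
t=1 i1:ld.MEM ; no-port MEM/BR
t=2 i2:beq.BR ; no-port BR/BR
t=3 i3&i4:bne.BR+and.ALU ; pair
t=4 i5&i6:blt.BR+and.ALU ; pair
t=5 i7&i8:ld.MEM+add.ALU ; pair
t=6 i9&i10:st.MEM+add.ALU ; pair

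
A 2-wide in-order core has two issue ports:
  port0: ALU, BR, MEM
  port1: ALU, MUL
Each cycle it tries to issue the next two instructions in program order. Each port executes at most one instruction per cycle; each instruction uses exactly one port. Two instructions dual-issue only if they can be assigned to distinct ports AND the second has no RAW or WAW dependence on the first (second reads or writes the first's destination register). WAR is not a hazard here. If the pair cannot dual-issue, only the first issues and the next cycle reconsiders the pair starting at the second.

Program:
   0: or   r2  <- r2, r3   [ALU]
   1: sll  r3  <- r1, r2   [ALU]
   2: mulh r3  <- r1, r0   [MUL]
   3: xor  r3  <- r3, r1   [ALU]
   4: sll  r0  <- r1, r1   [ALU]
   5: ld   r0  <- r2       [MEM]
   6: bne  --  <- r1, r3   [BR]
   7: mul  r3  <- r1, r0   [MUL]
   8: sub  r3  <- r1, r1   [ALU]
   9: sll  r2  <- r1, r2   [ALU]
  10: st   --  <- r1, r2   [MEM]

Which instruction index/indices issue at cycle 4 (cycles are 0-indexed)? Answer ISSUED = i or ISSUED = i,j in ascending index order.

0. or.ALU @i0  | RAW r2
1. sll.ALU @i1  | WAW r3
2. mulh.MUL @i2  | RAW+WAW r3
3. xor.ALU+sll.ALU @i3,i4  | pair
4. ld.MEM @i5  | no-port MEM/BR
5. bne.BR+mul.MUL @i6,i7  | pair
6. sub.ALU+sll.ALU @i8,i9  | pair
7. st.MEM @i10  | tail

ISSUED = 5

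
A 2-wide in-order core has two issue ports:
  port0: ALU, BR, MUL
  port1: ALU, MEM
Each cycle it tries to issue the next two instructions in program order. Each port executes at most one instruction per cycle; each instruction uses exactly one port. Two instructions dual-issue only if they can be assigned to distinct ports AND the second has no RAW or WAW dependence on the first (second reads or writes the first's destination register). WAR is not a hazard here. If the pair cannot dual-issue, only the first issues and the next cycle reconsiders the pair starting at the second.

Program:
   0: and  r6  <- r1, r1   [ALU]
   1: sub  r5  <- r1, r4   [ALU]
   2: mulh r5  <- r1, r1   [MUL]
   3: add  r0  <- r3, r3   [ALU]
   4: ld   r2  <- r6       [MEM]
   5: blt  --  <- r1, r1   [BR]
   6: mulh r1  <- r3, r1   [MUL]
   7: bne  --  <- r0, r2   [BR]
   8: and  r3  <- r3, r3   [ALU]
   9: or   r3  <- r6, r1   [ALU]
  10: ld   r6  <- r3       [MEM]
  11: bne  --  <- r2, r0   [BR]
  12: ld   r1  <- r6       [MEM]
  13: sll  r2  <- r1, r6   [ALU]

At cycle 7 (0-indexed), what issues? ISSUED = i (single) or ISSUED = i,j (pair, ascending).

ISSUED = 12

0. and/sub @i0,i1  | 2-wide
1. mulh/add @i2,i3  | 2-wide
2. ld/blt @i4,i5  | 2-wide
3. mulh @i6  | no-port MUL/BR
4. bne/and @i7,i8  | 2-wide
5. or @i9  | RAW r3
6. ld/bne @i10,i11  | 2-wide
7. ld @i12  | RAW r1
8. sll @i13  | tail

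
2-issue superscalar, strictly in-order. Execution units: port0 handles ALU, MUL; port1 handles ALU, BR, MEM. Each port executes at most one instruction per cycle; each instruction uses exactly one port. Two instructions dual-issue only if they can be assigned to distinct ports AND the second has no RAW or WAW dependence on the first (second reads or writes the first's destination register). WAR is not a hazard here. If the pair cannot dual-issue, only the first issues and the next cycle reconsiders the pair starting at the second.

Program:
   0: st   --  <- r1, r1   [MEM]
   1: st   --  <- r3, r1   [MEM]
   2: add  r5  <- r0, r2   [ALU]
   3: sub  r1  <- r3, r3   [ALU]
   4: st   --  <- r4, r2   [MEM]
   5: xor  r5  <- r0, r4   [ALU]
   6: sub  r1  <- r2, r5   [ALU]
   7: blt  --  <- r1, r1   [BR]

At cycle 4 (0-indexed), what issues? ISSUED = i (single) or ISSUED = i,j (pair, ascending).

ISSUED = 6

c0: i0 st.MEM  no-port MEM/MEM
c1: i1&i2 st.MEM+add.ALU  dual
c2: i3&i4 sub.ALU+st.MEM  dual
c3: i5 xor.ALU  RAW r5
c4: i6 sub.ALU  RAW r1
c5: i7 blt.BR  tail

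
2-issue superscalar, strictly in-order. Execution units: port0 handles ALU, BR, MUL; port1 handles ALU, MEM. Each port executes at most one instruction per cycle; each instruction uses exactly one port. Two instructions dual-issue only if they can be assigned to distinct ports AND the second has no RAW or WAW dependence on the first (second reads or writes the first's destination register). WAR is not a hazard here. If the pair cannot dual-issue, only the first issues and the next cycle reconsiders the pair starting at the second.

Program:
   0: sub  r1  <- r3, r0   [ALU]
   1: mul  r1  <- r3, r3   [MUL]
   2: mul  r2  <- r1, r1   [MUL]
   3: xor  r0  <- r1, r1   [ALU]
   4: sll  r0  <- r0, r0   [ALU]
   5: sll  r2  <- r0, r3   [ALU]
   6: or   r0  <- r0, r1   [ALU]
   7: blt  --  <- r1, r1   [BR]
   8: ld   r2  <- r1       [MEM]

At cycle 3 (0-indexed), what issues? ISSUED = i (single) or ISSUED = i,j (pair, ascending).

c0: i0 sub  WAW r1
c1: i1 mul  no-port MUL/MUL
c2: i2&i3 mul/xor  2-wide
c3: i4 sll  RAW r0
c4: i5&i6 sll/or  2-wide
c5: i7&i8 blt/ld  2-wide

ISSUED = 4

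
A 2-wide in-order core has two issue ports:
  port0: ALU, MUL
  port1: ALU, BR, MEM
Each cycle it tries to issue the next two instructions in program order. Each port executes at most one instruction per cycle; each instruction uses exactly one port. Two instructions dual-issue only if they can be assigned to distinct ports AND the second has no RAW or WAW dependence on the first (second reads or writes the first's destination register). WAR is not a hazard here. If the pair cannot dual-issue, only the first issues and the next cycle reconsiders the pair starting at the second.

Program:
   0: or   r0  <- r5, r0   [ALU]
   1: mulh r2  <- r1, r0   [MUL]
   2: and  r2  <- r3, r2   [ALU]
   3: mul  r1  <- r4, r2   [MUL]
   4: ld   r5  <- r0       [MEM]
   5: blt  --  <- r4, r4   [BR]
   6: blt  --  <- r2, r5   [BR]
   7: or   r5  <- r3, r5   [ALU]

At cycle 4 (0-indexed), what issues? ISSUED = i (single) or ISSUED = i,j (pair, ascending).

ISSUED = 5

#0 head=0: or.ALU i0 RAW r0
#1 head=1: mulh.MUL i1 RAW+WAW r2
#2 head=2: and.ALU i2 RAW r2
#3 head=3: mul.MUL/ld.MEM i3&i4 dual
#4 head=5: blt.BR i5 no-port BR/BR
#5 head=6: blt.BR/or.ALU i6&i7 dual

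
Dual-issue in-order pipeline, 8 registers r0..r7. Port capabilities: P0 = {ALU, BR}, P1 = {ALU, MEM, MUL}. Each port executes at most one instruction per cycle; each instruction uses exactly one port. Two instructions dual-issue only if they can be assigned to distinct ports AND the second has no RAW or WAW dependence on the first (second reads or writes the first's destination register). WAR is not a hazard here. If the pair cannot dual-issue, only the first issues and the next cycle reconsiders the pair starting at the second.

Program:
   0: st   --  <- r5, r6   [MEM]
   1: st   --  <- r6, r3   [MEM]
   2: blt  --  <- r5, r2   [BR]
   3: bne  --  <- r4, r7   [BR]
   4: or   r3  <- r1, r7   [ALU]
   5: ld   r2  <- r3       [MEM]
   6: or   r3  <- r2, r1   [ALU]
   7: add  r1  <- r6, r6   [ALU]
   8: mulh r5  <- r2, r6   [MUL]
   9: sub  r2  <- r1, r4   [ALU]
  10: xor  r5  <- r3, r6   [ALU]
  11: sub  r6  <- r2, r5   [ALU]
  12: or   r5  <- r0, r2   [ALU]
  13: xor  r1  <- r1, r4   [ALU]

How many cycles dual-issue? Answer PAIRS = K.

0. st.MEM @i0  | no-port MEM/MEM
1. st.MEM;blt.BR @i1+i2  | 2-wide
2. bne.BR;or.ALU @i3+i4  | 2-wide
3. ld.MEM @i5  | RAW r2
4. or.ALU;add.ALU @i6+i7  | 2-wide
5. mulh.MUL;sub.ALU @i8+i9  | 2-wide
6. xor.ALU @i10  | RAW r5
7. sub.ALU;or.ALU @i11+i12  | 2-wide
8. xor.ALU @i13  | tail

PAIRS = 5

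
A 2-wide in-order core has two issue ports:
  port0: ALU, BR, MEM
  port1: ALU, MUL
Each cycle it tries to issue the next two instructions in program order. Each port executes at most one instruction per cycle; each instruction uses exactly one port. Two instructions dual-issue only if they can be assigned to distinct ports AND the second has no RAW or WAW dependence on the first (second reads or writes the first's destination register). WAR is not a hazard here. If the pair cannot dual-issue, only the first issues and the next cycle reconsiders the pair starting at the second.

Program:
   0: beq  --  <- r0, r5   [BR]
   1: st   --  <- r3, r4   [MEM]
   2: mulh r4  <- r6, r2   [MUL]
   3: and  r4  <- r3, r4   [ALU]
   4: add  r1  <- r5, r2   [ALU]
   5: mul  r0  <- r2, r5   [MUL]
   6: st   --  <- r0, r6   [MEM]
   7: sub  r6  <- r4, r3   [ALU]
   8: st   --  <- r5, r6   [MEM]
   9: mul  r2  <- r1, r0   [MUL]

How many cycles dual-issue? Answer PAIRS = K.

PAIRS = 4

0. beq @i0  | no-port BR/MEM
1. st mulh @i1,i2  | pair
2. and add @i3,i4  | pair
3. mul @i5  | RAW r0
4. st sub @i6,i7  | pair
5. st mul @i8,i9  | pair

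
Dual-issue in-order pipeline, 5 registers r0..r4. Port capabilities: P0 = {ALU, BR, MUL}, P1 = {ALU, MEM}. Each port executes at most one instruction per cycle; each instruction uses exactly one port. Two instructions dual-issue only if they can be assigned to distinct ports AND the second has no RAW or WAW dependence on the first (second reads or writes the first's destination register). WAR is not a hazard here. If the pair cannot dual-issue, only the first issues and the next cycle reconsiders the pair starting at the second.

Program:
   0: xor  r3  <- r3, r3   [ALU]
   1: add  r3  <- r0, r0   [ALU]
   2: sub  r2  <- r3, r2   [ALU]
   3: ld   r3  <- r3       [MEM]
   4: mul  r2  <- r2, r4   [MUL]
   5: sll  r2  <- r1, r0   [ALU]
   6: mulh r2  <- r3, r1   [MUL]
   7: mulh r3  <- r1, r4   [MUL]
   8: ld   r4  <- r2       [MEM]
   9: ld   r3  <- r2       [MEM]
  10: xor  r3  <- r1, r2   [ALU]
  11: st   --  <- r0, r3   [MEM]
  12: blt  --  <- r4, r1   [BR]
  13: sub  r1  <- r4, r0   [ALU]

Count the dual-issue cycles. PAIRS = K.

PAIRS = 3

c0: i0 xor.ALU  WAW r3
c1: i1 add.ALU  RAW r3
c2: i2&i3 sub.ALU;ld.MEM  pair
c3: i4 mul.MUL  WAW r2
c4: i5 sll.ALU  WAW r2
c5: i6 mulh.MUL  no-port MUL/MUL
c6: i7&i8 mulh.MUL;ld.MEM  pair
c7: i9 ld.MEM  WAW r3
c8: i10 xor.ALU  RAW r3
c9: i11&i12 st.MEM;blt.BR  pair
c10: i13 sub.ALU  tail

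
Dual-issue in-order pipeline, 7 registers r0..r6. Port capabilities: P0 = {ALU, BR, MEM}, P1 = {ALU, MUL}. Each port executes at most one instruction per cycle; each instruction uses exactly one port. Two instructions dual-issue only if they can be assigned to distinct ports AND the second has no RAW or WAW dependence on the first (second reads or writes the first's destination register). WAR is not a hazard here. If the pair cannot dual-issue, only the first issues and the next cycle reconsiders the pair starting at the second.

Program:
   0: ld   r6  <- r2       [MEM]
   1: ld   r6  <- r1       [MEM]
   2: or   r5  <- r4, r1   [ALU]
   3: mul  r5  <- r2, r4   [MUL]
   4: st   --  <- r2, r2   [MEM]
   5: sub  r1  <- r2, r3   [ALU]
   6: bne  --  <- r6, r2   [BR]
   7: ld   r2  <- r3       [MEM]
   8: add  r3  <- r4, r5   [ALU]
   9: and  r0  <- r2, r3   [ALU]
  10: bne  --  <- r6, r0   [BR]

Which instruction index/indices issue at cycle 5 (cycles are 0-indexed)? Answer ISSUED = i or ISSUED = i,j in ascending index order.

ISSUED = 9

  cy0 -> i0 (ld.MEM) no-port MEM/MEM
  cy1 -> i1,i2 (ld.MEM/or.ALU) 2-wide
  cy2 -> i3,i4 (mul.MUL/st.MEM) 2-wide
  cy3 -> i5,i6 (sub.ALU/bne.BR) 2-wide
  cy4 -> i7,i8 (ld.MEM/add.ALU) 2-wide
  cy5 -> i9 (and.ALU) RAW r0
  cy6 -> i10 (bne.BR) tail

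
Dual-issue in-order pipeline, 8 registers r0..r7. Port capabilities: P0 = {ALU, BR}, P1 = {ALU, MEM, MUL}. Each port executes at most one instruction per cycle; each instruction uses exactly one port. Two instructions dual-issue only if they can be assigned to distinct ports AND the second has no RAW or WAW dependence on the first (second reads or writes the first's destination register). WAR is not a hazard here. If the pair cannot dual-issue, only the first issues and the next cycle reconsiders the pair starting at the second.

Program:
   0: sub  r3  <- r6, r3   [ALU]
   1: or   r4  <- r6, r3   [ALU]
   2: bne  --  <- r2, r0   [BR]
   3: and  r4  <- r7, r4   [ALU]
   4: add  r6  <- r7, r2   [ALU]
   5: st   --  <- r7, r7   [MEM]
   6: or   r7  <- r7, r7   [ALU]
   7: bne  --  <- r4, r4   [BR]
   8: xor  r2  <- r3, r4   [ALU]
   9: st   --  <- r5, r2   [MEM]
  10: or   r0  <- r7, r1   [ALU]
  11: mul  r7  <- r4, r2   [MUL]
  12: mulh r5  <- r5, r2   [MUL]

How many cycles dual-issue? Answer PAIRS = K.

#0 head=0: sub.ALU i0 RAW r3
#1 head=1: or.ALU;bne.BR i1,i2 dual
#2 head=3: and.ALU;add.ALU i3,i4 dual
#3 head=5: st.MEM;or.ALU i5,i6 dual
#4 head=7: bne.BR;xor.ALU i7,i8 dual
#5 head=9: st.MEM;or.ALU i9,i10 dual
#6 head=11: mul.MUL i11 no-port MUL/MUL
#7 head=12: mulh.MUL i12 tail

PAIRS = 5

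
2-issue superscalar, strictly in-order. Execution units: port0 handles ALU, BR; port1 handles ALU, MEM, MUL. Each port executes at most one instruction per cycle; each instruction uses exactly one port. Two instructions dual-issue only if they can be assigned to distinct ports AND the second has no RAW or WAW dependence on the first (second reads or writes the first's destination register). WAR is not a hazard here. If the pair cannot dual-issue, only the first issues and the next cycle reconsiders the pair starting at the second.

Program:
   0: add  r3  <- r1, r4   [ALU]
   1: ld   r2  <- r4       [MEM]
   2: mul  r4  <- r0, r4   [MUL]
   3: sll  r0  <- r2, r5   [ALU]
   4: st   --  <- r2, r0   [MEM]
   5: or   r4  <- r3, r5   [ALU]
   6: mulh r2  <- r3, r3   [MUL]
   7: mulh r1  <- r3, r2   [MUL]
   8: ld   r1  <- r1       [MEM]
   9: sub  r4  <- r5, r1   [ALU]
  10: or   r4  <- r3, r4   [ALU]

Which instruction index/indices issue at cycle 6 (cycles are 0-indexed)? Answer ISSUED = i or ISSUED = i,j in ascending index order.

ISSUED = 9

#0 head=0: add.ALU/ld.MEM i0&i1 dual
#1 head=2: mul.MUL/sll.ALU i2&i3 dual
#2 head=4: st.MEM/or.ALU i4&i5 dual
#3 head=6: mulh.MUL i6 no-port MUL/MUL
#4 head=7: mulh.MUL i7 no-port MUL/MEM
#5 head=8: ld.MEM i8 RAW r1
#6 head=9: sub.ALU i9 RAW+WAW r4
#7 head=10: or.ALU i10 tail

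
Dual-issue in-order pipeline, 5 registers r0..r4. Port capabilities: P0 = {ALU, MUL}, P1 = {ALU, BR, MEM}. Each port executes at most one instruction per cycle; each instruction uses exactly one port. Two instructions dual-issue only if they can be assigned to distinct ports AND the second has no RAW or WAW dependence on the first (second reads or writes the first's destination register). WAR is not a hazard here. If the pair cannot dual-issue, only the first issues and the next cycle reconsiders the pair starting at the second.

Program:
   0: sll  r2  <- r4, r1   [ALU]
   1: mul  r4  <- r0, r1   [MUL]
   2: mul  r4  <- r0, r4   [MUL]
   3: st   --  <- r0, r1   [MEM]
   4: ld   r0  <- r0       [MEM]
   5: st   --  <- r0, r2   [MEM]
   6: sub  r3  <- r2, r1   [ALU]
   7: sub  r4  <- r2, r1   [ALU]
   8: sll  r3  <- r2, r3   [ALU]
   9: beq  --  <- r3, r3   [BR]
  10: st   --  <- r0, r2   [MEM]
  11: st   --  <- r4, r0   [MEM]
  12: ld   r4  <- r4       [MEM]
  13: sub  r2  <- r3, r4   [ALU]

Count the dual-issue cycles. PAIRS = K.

PAIRS = 4

t=0 i0,i1:sll+mul ; dual
t=1 i2,i3:mul+st ; dual
t=2 i4:ld ; no-port MEM/MEM
t=3 i5,i6:st+sub ; dual
t=4 i7,i8:sub+sll ; dual
t=5 i9:beq ; no-port BR/MEM
t=6 i10:st ; no-port MEM/MEM
t=7 i11:st ; no-port MEM/MEM
t=8 i12:ld ; RAW r4
t=9 i13:sub ; tail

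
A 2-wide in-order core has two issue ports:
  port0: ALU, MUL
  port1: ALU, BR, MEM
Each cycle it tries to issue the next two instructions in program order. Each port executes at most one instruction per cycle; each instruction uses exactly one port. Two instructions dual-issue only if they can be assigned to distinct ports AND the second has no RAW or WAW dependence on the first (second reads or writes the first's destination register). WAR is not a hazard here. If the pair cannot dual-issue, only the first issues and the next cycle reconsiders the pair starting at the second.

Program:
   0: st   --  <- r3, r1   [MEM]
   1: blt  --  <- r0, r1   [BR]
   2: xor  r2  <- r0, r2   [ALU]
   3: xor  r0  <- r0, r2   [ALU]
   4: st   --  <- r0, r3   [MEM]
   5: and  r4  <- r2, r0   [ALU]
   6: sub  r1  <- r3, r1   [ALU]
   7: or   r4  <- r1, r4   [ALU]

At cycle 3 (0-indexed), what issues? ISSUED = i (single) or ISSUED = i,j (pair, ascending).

ISSUED = 4,5

[0] i0  st  -- no-port MEM/BR
[1] i1&i2  blt/xor  -- dual
[2] i3  xor  -- RAW r0
[3] i4&i5  st/and  -- dual
[4] i6  sub  -- RAW r1
[5] i7  or  -- tail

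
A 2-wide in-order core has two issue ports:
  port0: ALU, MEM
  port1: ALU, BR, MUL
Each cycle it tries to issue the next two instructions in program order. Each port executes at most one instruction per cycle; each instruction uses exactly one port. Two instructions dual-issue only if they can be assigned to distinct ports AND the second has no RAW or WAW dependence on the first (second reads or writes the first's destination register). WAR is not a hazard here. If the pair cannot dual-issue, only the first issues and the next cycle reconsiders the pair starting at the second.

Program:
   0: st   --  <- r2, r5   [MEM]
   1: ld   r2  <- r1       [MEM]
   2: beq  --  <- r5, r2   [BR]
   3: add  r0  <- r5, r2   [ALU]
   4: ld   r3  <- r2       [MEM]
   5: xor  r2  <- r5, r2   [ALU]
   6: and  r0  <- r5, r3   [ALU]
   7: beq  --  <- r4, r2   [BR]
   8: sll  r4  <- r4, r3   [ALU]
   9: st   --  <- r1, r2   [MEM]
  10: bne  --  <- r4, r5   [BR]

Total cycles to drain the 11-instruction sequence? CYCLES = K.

CYCLES = 7

#0 head=0: st.MEM i0 no-port MEM/MEM
#1 head=1: ld.MEM i1 RAW r2
#2 head=2: beq.BR+add.ALU i2/i3 pair
#3 head=4: ld.MEM+xor.ALU i4/i5 pair
#4 head=6: and.ALU+beq.BR i6/i7 pair
#5 head=8: sll.ALU+st.MEM i8/i9 pair
#6 head=10: bne.BR i10 tail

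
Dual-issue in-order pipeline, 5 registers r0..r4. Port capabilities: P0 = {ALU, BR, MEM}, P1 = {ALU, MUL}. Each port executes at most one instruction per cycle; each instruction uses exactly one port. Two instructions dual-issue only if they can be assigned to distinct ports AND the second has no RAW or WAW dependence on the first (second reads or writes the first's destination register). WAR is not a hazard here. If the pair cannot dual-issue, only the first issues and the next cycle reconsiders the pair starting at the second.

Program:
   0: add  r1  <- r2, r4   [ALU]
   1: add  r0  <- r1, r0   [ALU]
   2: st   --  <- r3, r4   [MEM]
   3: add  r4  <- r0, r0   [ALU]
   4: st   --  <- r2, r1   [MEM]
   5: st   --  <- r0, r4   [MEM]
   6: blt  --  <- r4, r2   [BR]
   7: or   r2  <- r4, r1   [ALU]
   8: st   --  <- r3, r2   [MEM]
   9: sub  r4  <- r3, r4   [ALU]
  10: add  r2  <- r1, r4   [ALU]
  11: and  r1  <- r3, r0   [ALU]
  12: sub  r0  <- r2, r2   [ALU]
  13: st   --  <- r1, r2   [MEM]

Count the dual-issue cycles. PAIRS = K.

PAIRS = 6

#0 head=0: add i0 RAW r1
#1 head=1: add st i1&i2 dual
#2 head=3: add st i3&i4 dual
#3 head=5: st i5 no-port MEM/BR
#4 head=6: blt or i6&i7 dual
#5 head=8: st sub i8&i9 dual
#6 head=10: add and i10&i11 dual
#7 head=12: sub st i12&i13 dual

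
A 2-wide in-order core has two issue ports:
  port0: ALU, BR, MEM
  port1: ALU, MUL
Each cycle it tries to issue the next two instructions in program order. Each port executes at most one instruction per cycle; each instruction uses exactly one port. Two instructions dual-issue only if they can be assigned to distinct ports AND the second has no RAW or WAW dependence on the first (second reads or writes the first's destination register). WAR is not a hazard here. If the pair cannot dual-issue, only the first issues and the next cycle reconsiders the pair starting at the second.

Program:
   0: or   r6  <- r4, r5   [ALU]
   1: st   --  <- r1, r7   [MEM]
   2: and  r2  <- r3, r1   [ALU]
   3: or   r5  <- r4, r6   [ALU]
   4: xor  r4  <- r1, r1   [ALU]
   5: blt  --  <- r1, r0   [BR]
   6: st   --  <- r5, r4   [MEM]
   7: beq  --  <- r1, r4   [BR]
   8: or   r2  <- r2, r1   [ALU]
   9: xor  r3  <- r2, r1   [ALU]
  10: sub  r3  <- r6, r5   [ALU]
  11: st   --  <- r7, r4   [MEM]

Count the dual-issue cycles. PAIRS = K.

[0] i0,i1  or+st  -- pair
[1] i2,i3  and+or  -- pair
[2] i4,i5  xor+blt  -- pair
[3] i6  st  -- no-port MEM/BR
[4] i7,i8  beq+or  -- pair
[5] i9  xor  -- WAW r3
[6] i10,i11  sub+st  -- pair

PAIRS = 5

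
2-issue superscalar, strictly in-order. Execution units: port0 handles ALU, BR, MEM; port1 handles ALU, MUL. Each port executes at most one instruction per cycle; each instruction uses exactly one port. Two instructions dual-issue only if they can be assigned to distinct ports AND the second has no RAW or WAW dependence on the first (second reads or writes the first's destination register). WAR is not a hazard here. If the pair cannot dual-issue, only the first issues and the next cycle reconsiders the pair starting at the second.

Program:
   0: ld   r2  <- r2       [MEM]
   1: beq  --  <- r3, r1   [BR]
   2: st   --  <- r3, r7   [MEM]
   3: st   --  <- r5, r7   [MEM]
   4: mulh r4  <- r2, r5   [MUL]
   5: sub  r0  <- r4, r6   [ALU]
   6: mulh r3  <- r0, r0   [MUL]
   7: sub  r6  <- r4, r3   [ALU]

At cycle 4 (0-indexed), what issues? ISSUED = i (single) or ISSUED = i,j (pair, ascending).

ISSUED = 5

#0 head=0: ld i0 no-port MEM/BR
#1 head=1: beq i1 no-port BR/MEM
#2 head=2: st i2 no-port MEM/MEM
#3 head=3: st mulh i3/i4 dual
#4 head=5: sub i5 RAW r0
#5 head=6: mulh i6 RAW r3
#6 head=7: sub i7 tail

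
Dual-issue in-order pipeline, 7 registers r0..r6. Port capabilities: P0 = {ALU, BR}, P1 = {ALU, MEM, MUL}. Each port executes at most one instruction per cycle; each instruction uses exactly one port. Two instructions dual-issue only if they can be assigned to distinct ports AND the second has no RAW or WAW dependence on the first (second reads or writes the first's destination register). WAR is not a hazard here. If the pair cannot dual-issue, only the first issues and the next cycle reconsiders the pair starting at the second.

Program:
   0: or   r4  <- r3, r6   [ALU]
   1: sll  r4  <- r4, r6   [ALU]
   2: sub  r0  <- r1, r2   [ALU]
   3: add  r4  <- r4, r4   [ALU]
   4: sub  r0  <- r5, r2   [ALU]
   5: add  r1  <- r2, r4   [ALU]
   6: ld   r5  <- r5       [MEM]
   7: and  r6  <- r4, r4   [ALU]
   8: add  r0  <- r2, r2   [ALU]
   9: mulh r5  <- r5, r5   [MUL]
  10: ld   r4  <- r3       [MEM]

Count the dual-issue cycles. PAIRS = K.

PAIRS = 4

[0] i0  or  -- RAW+WAW r4
[1] i1,i2  sll;sub  -- dual
[2] i3,i4  add;sub  -- dual
[3] i5,i6  add;ld  -- dual
[4] i7,i8  and;add  -- dual
[5] i9  mulh  -- no-port MUL/MEM
[6] i10  ld  -- tail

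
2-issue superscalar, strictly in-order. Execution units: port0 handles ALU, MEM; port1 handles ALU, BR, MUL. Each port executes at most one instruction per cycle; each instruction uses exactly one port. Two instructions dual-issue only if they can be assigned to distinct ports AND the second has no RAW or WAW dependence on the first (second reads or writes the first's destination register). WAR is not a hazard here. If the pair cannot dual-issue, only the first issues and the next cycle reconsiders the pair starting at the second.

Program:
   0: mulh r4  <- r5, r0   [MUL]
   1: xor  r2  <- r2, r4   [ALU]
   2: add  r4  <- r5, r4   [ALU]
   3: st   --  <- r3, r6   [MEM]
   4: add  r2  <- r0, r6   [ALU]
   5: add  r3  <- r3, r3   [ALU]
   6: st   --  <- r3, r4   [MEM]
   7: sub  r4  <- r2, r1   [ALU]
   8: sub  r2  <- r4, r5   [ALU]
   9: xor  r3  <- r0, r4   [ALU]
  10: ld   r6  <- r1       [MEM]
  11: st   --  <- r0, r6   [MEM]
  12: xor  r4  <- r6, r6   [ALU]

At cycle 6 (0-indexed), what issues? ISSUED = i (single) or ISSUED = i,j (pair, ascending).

ISSUED = 10

[0] i0  mulh.MUL  -- RAW r4
[1] i1&i2  xor.ALU+add.ALU  -- 2-wide
[2] i3&i4  st.MEM+add.ALU  -- 2-wide
[3] i5  add.ALU  -- RAW r3
[4] i6&i7  st.MEM+sub.ALU  -- 2-wide
[5] i8&i9  sub.ALU+xor.ALU  -- 2-wide
[6] i10  ld.MEM  -- no-port MEM/MEM
[7] i11&i12  st.MEM+xor.ALU  -- 2-wide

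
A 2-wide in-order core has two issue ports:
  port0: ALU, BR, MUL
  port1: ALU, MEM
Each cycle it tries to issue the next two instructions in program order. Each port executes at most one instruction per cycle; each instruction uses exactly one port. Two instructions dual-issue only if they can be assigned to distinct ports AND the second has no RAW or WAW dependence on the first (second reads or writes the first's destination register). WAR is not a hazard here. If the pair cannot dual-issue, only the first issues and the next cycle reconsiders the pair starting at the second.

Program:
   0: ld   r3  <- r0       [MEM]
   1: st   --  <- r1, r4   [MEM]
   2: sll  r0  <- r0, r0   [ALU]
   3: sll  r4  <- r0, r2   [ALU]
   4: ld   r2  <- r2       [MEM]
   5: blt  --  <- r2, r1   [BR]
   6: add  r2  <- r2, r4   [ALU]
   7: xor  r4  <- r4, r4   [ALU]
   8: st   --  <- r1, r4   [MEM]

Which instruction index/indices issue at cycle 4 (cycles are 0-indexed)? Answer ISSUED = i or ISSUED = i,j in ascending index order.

ISSUED = 7

[0] i0  ld.MEM  -- no-port MEM/MEM
[1] i1&i2  st.MEM+sll.ALU  -- pair
[2] i3&i4  sll.ALU+ld.MEM  -- pair
[3] i5&i6  blt.BR+add.ALU  -- pair
[4] i7  xor.ALU  -- RAW r4
[5] i8  st.MEM  -- tail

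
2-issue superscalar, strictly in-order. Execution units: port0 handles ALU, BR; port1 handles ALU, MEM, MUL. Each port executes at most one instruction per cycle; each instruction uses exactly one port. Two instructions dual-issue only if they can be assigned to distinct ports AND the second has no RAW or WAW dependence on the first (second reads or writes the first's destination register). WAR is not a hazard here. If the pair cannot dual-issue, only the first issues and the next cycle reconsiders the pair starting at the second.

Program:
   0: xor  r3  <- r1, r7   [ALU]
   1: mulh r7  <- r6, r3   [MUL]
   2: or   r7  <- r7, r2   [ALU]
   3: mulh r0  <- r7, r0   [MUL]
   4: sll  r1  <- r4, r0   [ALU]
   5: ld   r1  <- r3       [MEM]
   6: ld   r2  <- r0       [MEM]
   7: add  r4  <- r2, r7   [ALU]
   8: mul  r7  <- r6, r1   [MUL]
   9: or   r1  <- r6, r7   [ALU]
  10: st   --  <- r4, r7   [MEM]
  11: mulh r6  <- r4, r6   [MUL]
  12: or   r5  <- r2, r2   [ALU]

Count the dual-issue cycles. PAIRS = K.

PAIRS = 3

t=0 i0:xor ; RAW r3
t=1 i1:mulh ; RAW+WAW r7
t=2 i2:or ; RAW r7
t=3 i3:mulh ; RAW r0
t=4 i4:sll ; WAW r1
t=5 i5:ld ; no-port MEM/MEM
t=6 i6:ld ; RAW r2
t=7 i7/i8:add+mul ; dual
t=8 i9/i10:or+st ; dual
t=9 i11/i12:mulh+or ; dual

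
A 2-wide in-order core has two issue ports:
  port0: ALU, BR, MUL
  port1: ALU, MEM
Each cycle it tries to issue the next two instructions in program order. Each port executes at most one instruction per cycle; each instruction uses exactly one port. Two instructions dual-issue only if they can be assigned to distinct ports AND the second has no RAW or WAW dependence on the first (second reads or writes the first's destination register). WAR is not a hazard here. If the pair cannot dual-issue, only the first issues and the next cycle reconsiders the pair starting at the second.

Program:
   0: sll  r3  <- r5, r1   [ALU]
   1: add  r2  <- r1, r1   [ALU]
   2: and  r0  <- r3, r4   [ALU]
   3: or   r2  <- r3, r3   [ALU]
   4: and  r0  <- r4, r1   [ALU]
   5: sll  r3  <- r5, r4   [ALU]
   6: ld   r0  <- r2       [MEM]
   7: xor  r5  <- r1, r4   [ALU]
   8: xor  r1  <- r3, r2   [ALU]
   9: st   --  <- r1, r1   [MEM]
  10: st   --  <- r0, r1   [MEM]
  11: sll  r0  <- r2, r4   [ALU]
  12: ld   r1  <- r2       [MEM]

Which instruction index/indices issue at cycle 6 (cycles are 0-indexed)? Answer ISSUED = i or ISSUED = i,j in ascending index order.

ISSUED = 10,11

#0 head=0: sll/add i0&i1 2-wide
#1 head=2: and/or i2&i3 2-wide
#2 head=4: and/sll i4&i5 2-wide
#3 head=6: ld/xor i6&i7 2-wide
#4 head=8: xor i8 RAW r1
#5 head=9: st i9 no-port MEM/MEM
#6 head=10: st/sll i10&i11 2-wide
#7 head=12: ld i12 tail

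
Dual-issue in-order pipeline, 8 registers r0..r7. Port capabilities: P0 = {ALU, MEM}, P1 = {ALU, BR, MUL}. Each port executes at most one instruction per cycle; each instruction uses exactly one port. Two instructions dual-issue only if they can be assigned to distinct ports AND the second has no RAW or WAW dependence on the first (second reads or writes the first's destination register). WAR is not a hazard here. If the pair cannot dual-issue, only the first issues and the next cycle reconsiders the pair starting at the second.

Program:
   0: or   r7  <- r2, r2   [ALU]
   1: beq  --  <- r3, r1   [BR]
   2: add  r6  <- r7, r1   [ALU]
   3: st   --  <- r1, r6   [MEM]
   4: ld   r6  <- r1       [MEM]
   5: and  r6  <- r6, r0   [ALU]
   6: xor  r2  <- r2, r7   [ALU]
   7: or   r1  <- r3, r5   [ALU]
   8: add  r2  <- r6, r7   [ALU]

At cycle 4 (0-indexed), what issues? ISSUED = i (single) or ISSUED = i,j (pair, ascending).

t=0 i0&i1:or.ALU/beq.BR ; dual
t=1 i2:add.ALU ; RAW r6
t=2 i3:st.MEM ; no-port MEM/MEM
t=3 i4:ld.MEM ; RAW+WAW r6
t=4 i5&i6:and.ALU/xor.ALU ; dual
t=5 i7&i8:or.ALU/add.ALU ; dual

ISSUED = 5,6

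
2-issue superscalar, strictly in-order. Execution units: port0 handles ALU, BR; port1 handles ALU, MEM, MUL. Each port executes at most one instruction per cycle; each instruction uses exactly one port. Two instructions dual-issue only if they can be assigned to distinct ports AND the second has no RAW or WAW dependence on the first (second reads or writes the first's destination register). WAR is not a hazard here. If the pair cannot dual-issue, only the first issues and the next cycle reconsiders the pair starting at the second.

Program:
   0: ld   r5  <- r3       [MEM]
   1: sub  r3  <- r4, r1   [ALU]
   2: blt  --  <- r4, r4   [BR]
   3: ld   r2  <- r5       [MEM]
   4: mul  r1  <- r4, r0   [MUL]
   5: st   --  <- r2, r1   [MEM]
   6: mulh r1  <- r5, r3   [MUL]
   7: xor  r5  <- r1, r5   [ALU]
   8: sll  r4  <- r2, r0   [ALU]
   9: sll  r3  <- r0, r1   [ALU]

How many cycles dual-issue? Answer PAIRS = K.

0. ld sub @i0,i1  | dual
1. blt ld @i2,i3  | dual
2. mul @i4  | no-port MUL/MEM
3. st @i5  | no-port MEM/MUL
4. mulh @i6  | RAW r1
5. xor sll @i7,i8  | dual
6. sll @i9  | tail

PAIRS = 3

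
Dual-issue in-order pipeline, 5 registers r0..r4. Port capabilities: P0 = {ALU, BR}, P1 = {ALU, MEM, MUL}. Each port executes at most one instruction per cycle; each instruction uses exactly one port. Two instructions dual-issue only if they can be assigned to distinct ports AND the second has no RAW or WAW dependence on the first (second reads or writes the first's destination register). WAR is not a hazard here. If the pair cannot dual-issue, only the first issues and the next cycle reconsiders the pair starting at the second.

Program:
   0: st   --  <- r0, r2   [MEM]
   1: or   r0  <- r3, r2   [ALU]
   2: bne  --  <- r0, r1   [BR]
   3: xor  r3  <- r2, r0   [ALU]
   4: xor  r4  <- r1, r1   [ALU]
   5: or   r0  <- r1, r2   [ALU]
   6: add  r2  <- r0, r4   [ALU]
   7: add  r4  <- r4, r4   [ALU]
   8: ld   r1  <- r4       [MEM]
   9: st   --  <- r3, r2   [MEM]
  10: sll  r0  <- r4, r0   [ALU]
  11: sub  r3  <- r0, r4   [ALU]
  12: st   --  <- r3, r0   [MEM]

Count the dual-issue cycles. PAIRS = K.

c0: i0/i1 st.MEM or.ALU  2-wide
c1: i2/i3 bne.BR xor.ALU  2-wide
c2: i4/i5 xor.ALU or.ALU  2-wide
c3: i6/i7 add.ALU add.ALU  2-wide
c4: i8 ld.MEM  no-port MEM/MEM
c5: i9/i10 st.MEM sll.ALU  2-wide
c6: i11 sub.ALU  RAW r3
c7: i12 st.MEM  tail

PAIRS = 5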